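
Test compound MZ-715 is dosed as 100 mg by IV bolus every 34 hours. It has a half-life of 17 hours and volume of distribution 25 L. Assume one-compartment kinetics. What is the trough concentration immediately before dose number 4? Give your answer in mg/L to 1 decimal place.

1.3 mg/L

f = (1/2)^(τ/t½) = (1/2)^(34/17) ≈ 0.2500.
C₀ = D/Vd = 100/25 ≈ 4.000 mg/L.
Before the 4th dose, 3 doses have been given. Superposition: Cmin = C₀·(f + f² + … + f^3).
≈ 4.000 × (0.2500 + 0.0625 + 0.0156) ≈ 4.000 × 0.3281 ≈ 1.312 mg/L.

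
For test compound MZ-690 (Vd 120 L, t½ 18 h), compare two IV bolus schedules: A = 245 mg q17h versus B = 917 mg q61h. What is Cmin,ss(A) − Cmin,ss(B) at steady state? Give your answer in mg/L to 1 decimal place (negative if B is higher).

1.4 mg/L

Regimen A: f = (1/2)^(17/18) ≈ 0.5196; Cmin,ss = (245/120)·f/(1−f) ≈ 2.208 mg/L.
Regimen B: f = (1/2)^(61/18) ≈ 0.0955; Cmin,ss = (917/120)·f/(1−f) ≈ 0.807 mg/L.
Difference ≈ 2.208 − 0.807 ≈ 1.401 mg/L.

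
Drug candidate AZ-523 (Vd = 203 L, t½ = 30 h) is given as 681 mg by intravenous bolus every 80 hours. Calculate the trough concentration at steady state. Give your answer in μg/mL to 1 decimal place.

k = ln2/t½ = ln2/30 ≈ 0.023105 h⁻¹; fraction remaining f = e^(−kτ) = e^(−0.023105×80) ≈ 0.1575.
At steady state, accumulation factor R = 1/(1 − e^(−kτ)) ≈ 1.1869.
Each bolus raises the concentration by D/Vd = 681/203 ≈ 3.355 μg/mL.
Cmax,ss = C₀/(1 − f) ≈ 3.355/0.8425 ≈ 3.982 μg/mL.
Steady-state trough Cmin,ss = Cmax,ss·f ≈ 3.982 × 0.1575 ≈ 0.627 μg/mL.

0.6 μg/mL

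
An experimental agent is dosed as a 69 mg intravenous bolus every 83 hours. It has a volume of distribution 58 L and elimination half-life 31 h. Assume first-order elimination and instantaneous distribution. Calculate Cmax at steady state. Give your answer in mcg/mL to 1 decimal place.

τ/t½ = 83/31 ≈ 2.6774, so fraction remaining f = (1/2)^(83/31) ≈ 0.1563.
Accumulation ratio R = 1/(1 − f) ≈ 1/0.8437 ≈ 1.1853.
Single-dose peak C₀ = D/Vd = 69/58 ≈ 1.190 mcg/mL.
Steady-state peak Cmax,ss = C₀·R ≈ 1.190 × 1.1853 ≈ 1.411 mcg/mL.

1.4 mcg/mL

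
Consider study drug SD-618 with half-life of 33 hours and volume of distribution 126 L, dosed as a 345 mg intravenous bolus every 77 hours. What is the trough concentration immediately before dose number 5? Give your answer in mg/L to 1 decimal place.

0.7 mg/L

f = (1/2)^(τ/t½) = (1/2)^(77/33) ≈ 0.1984.
C₀ = D/Vd = 345/126 ≈ 2.738 mg/L.
Before the 5th dose, 4 doses have been given. Superposition: Cmin = C₀·(f + f² + … + f^4).
≈ 2.738 × (0.1984 + 0.0394 + 0.0078 + 0.0015) ≈ 2.738 × 0.2471 ≈ 0.677 mg/L.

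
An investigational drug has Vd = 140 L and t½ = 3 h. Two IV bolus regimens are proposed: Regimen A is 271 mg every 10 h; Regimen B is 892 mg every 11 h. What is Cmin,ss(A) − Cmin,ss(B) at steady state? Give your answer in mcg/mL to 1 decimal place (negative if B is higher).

Regimen A: f = (1/2)^(10/3) ≈ 0.0992; Cmin,ss = (271/140)·f/(1−f) ≈ 0.213 mcg/mL.
Regimen B: f = (1/2)^(11/3) ≈ 0.0787; Cmin,ss = (892/140)·f/(1−f) ≈ 0.544 mcg/mL.
Difference ≈ 0.213 − 0.544 ≈ -0.331 mcg/mL.

-0.3 mcg/mL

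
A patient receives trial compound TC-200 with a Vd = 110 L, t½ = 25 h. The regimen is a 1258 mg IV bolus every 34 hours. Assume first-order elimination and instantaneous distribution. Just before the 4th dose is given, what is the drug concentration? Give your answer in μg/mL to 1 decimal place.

f = (1/2)^(τ/t½) = (1/2)^(34/25) ≈ 0.3896.
C₀ = D/Vd = 1258/110 ≈ 11.436 μg/mL.
Before the 4th dose, 3 doses have been given. Superposition: Cmin = C₀·(f + f² + … + f^3).
≈ 11.436 × (0.3896 + 0.1518 + 0.0591) ≈ 11.436 × 0.6005 ≈ 6.867 μg/mL.

6.9 μg/mL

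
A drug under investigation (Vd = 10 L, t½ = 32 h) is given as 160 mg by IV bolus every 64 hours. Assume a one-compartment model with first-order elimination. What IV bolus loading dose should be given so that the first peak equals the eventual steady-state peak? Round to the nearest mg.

213 mg

f = (1/2)^(64/32) ≈ 0.250000; accumulation ratio R = 1/(1−f) ≈ 1.33333.
Loading dose to hit Cmax,ss on first dose: D_load = D_maint·R ≈ 160 × 1.33333 ≈ 213.33 mg.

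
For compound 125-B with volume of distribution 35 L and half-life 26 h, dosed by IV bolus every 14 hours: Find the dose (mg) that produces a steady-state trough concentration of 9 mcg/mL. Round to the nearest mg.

143 mg

τ/t½ = 14/26 ≈ 0.53846, so f = (1/2)^(14/26) ≈ 0.688505.
Cmin,ss = (D/Vd)·f/(1−f), so D = Cmin,ss·Vd·(1−f)/f.
D = 9 × 35 × (1−f)/f ≈ 9 × 35 × 0.45242 ≈ 142.51 mg.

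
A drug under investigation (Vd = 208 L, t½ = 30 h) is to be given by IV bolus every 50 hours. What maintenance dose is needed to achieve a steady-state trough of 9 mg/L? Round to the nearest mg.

τ/t½ = 50/30 ≈ 1.6667, so f = (1/2)^(50/30) ≈ 0.314980.
Cmin,ss = (D/Vd)·f/(1−f), so D = Cmin,ss·Vd·(1−f)/f.
D = 9 × 208 × (1−f)/f ≈ 9 × 208 × 2.17480 ≈ 4071.23 mg.

4071 mg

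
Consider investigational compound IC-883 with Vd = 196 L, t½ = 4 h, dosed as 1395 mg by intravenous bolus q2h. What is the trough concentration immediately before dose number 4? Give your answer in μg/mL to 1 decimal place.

11.1 μg/mL

f = (1/2)^(τ/t½) = (1/2)^(2/4) ≈ 0.7071.
C₀ = D/Vd = 1395/196 ≈ 7.117 μg/mL.
Before the 4th dose, 3 doses have been given. Superposition: Cmin = C₀·(f + f² + … + f^3).
≈ 7.117 × (0.7071 + 0.5000 + 0.3535) ≈ 7.117 × 1.5606 ≈ 11.107 μg/mL.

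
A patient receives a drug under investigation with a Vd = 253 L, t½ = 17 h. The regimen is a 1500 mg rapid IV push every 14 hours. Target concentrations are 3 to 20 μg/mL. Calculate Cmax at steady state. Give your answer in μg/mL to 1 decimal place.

τ/t½ = 14/17 ≈ 0.82353, so fraction remaining f = (1/2)^(14/17) ≈ 0.5651.
At steady state, accumulation factor R = 1/(1 − e^(−kτ)) ≈ 2.2994.
Single-dose peak C₀ = D/Vd = 1500/253 ≈ 5.929 μg/mL.
Steady-state peak Cmax,ss = C₀·R ≈ 5.929 × 2.2994 ≈ 13.633 μg/mL.
Peak 13.6 μg/mL vs MTC 20 μg/mL: below toxic threshold.

13.6 μg/mL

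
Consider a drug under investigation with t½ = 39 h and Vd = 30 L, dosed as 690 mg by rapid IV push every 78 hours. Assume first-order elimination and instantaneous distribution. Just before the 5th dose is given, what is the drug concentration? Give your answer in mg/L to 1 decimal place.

7.6 mg/L

f = (1/2)^(τ/t½) = (1/2)^(78/39) ≈ 0.2500.
C₀ = D/Vd = 690/30 ≈ 23.000 mg/L.
Before the 5th dose, 4 doses have been given. Superposition: Cmin = C₀·(f + f² + … + f^4).
≈ 23.000 × (0.2500 + 0.0625 + 0.0156 + 0.0039) ≈ 23.000 × 0.3320 ≈ 7.636 mg/L.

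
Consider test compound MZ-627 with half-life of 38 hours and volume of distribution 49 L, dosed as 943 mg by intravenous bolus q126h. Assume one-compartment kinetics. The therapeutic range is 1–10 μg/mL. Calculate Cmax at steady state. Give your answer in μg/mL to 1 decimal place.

τ/t½ = 126/38 ≈ 3.3158, so fraction remaining f = (1/2)^(126/38) ≈ 0.1004.
Accumulation ratio R = 1/(1 − f) ≈ 1/0.8996 ≈ 1.1116.
Each bolus raises the concentration by D/Vd = 943/49 ≈ 19.245 μg/mL.
Cmax,ss = C₀/(1 − f) ≈ 19.245/0.8996 ≈ 21.393 μg/mL.
Peak 21.4 μg/mL vs MTC 10 μg/mL: exceeds toxic threshold.

21.4 μg/mL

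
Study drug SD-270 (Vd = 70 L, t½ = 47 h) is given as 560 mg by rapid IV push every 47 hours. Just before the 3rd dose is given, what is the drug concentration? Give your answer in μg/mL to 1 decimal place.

f = (1/2)^(τ/t½) = (1/2)^(47/47) ≈ 0.5000.
C₀ = D/Vd = 560/70 ≈ 8.000 μg/mL.
Before the 3rd dose, 2 doses have been given. Superposition: Cmin = C₀·(f + f²).
≈ 8.000 × (0.5000 + 0.2500) ≈ 8.000 × 0.7500 ≈ 6.000 μg/mL.

6.0 μg/mL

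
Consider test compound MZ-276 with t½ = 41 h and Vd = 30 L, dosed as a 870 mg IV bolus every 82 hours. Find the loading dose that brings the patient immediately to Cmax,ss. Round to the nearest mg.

1160 mg

f = (1/2)^(82/41) ≈ 0.250000; accumulation ratio R = 1/(1−f) ≈ 1.33333.
Loading dose to hit Cmax,ss on first dose: D_load = D_maint·R ≈ 870 × 1.33333 ≈ 1160.00 mg.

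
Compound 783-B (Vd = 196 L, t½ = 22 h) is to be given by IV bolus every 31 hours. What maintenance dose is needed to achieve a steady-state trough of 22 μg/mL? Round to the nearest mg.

7139 mg

τ/t½ = 31/22 ≈ 1.4091, so f = (1/2)^(31/22) ≈ 0.376549.
Cmin,ss = (D/Vd)·f/(1−f), so D = Cmin,ss·Vd·(1−f)/f.
D = 22 × 196 × (1−f)/f ≈ 22 × 196 × 1.65570 ≈ 7139.38 mg.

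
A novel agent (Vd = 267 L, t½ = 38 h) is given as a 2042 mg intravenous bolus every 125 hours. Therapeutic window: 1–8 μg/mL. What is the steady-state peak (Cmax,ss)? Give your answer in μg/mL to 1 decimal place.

Over one 125-h interval, 125/38 ≈ 3.2895 half-lives elapse, leaving f ≈ 0.1023 of each dose.
Accumulation ratio R = 1/(1 − f) ≈ 1/0.8977 ≈ 1.1140.
Single-dose peak C₀ = D/Vd = 2042/267 ≈ 7.648 μg/mL.
Cmax,ss = C₀/(1 − f) ≈ 7.648/0.8977 ≈ 8.520 μg/mL.
Peak 8.5 μg/mL vs MTC 8 μg/mL: exceeds toxic threshold.

8.5 μg/mL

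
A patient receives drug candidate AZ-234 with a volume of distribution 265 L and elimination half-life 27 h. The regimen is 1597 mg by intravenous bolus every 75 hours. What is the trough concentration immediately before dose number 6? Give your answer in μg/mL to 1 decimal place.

1.0 μg/mL

f = (1/2)^(τ/t½) = (1/2)^(75/27) ≈ 0.1458.
C₀ = D/Vd = 1597/265 ≈ 6.026 μg/mL.
Before the 6th dose, 5 doses have been given. Superposition: Cmin = C₀·(f + f² + … + f^5).
≈ 6.026 × (0.1458 + 0.0213 + 0.0031 + 0.0005 + 0.0001) ≈ 6.026 × 0.1708 ≈ 1.029 μg/mL.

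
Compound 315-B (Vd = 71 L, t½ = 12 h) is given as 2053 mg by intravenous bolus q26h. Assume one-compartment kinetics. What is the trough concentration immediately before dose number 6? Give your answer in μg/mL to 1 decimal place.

f = (1/2)^(τ/t½) = (1/2)^(26/12) ≈ 0.2227.
C₀ = D/Vd = 2053/71 ≈ 28.915 μg/mL.
Before the 6th dose, 5 doses have been given. Superposition: Cmin = C₀·(f + f² + … + f^5).
≈ 28.915 × (0.2227 + 0.0496 + 0.0110 + 0.0025 + 0.0005) ≈ 28.915 × 0.2863 ≈ 8.278 μg/mL.

8.3 μg/mL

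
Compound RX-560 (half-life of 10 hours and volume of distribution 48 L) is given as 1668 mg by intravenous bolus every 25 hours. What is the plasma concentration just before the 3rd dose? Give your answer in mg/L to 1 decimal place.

f = (1/2)^(τ/t½) = (1/2)^(25/10) ≈ 0.1768.
C₀ = D/Vd = 1668/48 ≈ 34.750 mg/L.
Before the 3rd dose, 2 doses have been given. Superposition: Cmin = C₀·(f + f²).
≈ 34.750 × (0.1768 + 0.0313) ≈ 34.750 × 0.2081 ≈ 7.231 mg/L.

7.2 mg/L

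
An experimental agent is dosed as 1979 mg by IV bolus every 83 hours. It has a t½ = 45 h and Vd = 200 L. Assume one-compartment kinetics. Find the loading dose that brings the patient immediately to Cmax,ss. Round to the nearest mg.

f = (1/2)^(83/45) ≈ 0.278463; accumulation ratio R = 1/(1−f) ≈ 1.38593.
Loading dose to hit Cmax,ss on first dose: D_load = D_maint·R ≈ 1979 × 1.38593 ≈ 2742.76 mg.

2743 mg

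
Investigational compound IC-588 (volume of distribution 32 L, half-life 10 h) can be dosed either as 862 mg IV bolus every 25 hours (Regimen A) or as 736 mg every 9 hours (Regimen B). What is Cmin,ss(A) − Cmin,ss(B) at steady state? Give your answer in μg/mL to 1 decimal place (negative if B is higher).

Regimen A: f = (1/2)^(25/10) ≈ 0.1768; Cmin,ss = (862/32)·f/(1−f) ≈ 5.785 μg/mL.
Regimen B: f = (1/2)^(9/10) ≈ 0.5359; Cmin,ss = (736/32)·f/(1−f) ≈ 26.558 μg/mL.
Difference ≈ 5.785 − 26.558 ≈ -20.773 μg/mL.

-20.8 μg/mL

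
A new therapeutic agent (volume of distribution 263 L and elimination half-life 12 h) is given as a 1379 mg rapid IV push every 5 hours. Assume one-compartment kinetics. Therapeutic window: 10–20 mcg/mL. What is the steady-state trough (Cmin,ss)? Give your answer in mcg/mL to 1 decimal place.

Over one 5-h interval, 5/12 ≈ 0.41667 half-lives elapse, leaving f ≈ 0.7492 of each dose.
Each bolus raises the concentration by D/Vd = 1379/263 ≈ 5.243 mcg/mL.
Steady-state trough Cmin,ss = C₀·f/(1−f) ≈ 5.243 × 0.7492/0.2508 ≈ 15.662 mcg/mL.
Trough 15.7 mcg/mL vs MEC 10 mcg/mL: adequate.

15.7 mcg/mL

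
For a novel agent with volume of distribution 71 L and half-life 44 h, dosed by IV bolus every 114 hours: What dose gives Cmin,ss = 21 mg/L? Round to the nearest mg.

τ/t½ = 114/44 ≈ 2.5909, so f = (1/2)^(114/44) ≈ 0.165981.
Cmin,ss = (D/Vd)·f/(1−f), so D = Cmin,ss·Vd·(1−f)/f.
D = 21 × 71 × (1−f)/f ≈ 21 × 71 × 5.02479 ≈ 7491.96 mg.

7492 mg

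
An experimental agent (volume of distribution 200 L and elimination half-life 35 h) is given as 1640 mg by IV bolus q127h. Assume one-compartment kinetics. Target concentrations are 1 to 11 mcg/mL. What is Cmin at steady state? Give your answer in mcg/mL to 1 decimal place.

0.7 mcg/mL

Over one 127-h interval, 127/35 ≈ 3.6286 half-lives elapse, leaving f ≈ 0.0809 of each dose.
Each bolus raises the concentration by D/Vd = 1640/200 ≈ 8.200 mcg/mL.
Steady-state trough Cmin,ss = C₀·f/(1−f) ≈ 8.200 × 0.0809/0.9191 ≈ 0.722 mcg/mL.
Trough 0.7 mcg/mL vs MEC 1 mcg/mL: subtherapeutic.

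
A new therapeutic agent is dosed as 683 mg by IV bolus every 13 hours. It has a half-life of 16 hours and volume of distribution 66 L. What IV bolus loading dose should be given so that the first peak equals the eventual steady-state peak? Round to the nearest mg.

f = (1/2)^(13/16) ≈ 0.569394; accumulation ratio R = 1/(1−f) ≈ 2.32231.
Loading dose to hit Cmax,ss on first dose: D_load = D_maint·R ≈ 683 × 2.32231 ≈ 1586.14 mg.

1586 mg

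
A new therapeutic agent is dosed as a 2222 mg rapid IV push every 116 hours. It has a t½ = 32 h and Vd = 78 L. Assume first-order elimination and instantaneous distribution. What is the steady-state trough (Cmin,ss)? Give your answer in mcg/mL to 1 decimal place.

2.5 mcg/mL

τ/t½ = 116/32 ≈ 3.625, so fraction remaining f = (1/2)^(116/32) ≈ 0.0811.
Each bolus raises the concentration by D/Vd = 2222/78 ≈ 28.487 mcg/mL.
Steady-state trough Cmin,ss = C₀·f/(1−f) ≈ 28.487 × 0.0811/0.9189 ≈ 2.514 mcg/mL.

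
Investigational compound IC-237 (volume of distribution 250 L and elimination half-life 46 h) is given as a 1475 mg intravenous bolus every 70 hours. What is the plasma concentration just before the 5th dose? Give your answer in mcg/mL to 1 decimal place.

3.1 mcg/mL

f = (1/2)^(τ/t½) = (1/2)^(70/46) ≈ 0.3483.
C₀ = D/Vd = 1475/250 ≈ 5.900 mcg/mL.
Before the 5th dose, 4 doses have been given. Superposition: Cmin = C₀·(f + f² + … + f^4).
≈ 5.900 × (0.3483 + 0.1213 + 0.0423 + 0.0147) ≈ 5.900 × 0.5266 ≈ 3.107 mcg/mL.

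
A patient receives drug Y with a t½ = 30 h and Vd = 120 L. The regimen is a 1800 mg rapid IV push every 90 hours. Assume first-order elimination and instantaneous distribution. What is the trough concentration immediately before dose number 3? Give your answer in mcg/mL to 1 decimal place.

2.1 mcg/mL

f = (1/2)^(τ/t½) = (1/2)^(90/30) ≈ 0.1250.
C₀ = D/Vd = 1800/120 ≈ 15.000 mcg/mL.
Before the 3rd dose, 2 doses have been given. Superposition: Cmin = C₀·(f + f²).
≈ 15.000 × (0.1250 + 0.0156) ≈ 15.000 × 0.1406 ≈ 2.109 mcg/mL.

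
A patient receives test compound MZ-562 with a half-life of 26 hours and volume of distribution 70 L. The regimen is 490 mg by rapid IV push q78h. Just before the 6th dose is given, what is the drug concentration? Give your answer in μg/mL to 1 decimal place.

1.0 μg/mL

f = (1/2)^(τ/t½) = (1/2)^(78/26) ≈ 0.1250.
C₀ = D/Vd = 490/70 ≈ 7.000 μg/mL.
Before the 6th dose, 5 doses have been given. Superposition: Cmin = C₀·(f + f² + … + f^5).
≈ 7.000 × (0.1250 + 0.0156 + 0.0020 + 0.0002 + 0.0000) ≈ 7.000 × 0.1428 ≈ 1.000 μg/mL.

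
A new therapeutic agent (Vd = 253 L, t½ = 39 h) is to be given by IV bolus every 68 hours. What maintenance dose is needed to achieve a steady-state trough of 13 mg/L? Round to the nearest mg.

τ/t½ = 68/39 ≈ 1.7436, so f = (1/2)^(68/39) ≈ 0.298626.
Cmin,ss = (D/Vd)·f/(1−f), so D = Cmin,ss·Vd·(1−f)/f.
D = 13 × 253 × (1−f)/f ≈ 13 × 253 × 2.34867 ≈ 7724.78 mg.

7725 mg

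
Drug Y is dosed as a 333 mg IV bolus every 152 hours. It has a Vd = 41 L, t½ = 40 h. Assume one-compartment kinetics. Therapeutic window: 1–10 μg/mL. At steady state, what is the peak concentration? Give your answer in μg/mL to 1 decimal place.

τ/t½ = 152/40 ≈ 3.8, so fraction remaining f = (1/2)^(152/40) ≈ 0.0718.
Accumulation ratio R = 1/(1 − f) ≈ 1/0.9282 ≈ 1.0774.
Each bolus raises the concentration by D/Vd = 333/41 ≈ 8.122 μg/mL.
Steady-state peak Cmax,ss = C₀·R ≈ 8.122 × 1.0774 ≈ 8.751 μg/mL.
Peak 8.8 μg/mL vs MTC 10 μg/mL: below toxic threshold.

8.8 μg/mL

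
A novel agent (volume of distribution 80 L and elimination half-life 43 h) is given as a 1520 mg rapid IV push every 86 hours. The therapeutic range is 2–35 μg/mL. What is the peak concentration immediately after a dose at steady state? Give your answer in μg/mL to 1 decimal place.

25.3 μg/mL

τ = 86 h = 2 half-lives, so f = (1/2)^2 = 0.25.
At steady state, R = 1/(1 − 0.25) = 4/3.
Single-dose peak C₀ = D/Vd = 1520/80 = 19 μg/mL.
Steady-state peak Cmax,ss = C₀·R = 19 × 4/3 ≈ 25.333 μg/mL.
Peak 25.3 μg/mL vs MTC 35 μg/mL: below toxic threshold.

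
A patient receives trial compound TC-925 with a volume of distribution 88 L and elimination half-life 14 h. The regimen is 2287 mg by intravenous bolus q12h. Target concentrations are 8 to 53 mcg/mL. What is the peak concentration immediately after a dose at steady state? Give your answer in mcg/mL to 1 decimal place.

58.0 mcg/mL

τ/t½ = 12/14 ≈ 0.85714, so fraction remaining f = (1/2)^(12/14) ≈ 0.5520.
At steady state, accumulation factor R = 1/(1 − e^(−kτ)) ≈ 2.2321.
Each bolus raises the concentration by D/Vd = 2287/88 ≈ 25.989 mcg/mL.
Steady-state peak Cmax,ss = C₀·R ≈ 25.989 × 2.2321 ≈ 58.010 mcg/mL.
Peak 58.0 mcg/mL vs MTC 53 mcg/mL: exceeds toxic threshold.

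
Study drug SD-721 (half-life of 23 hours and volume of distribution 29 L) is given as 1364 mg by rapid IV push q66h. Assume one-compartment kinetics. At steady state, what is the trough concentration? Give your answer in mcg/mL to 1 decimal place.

7.5 mcg/mL

k = ln2/t½ = ln2/23 ≈ 0.030137 h⁻¹; fraction remaining f = e^(−kτ) = e^(−0.030137×66) ≈ 0.1368.
At steady state, accumulation factor R = 1/(1 − e^(−kτ)) ≈ 1.1585.
Single-dose peak C₀ = D/Vd = 1364/29 ≈ 47.034 mcg/mL.
Steady-state peak Cmax,ss = C₀·R ≈ 47.034 × 1.1585 ≈ 54.489 mcg/mL.
Steady-state trough Cmin,ss = Cmax,ss·f ≈ 54.489 × 0.1368 ≈ 7.454 mcg/mL.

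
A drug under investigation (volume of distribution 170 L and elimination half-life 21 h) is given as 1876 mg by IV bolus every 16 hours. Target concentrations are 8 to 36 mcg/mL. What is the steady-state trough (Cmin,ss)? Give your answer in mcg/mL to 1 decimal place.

15.9 mcg/mL

τ/t½ = 16/21 ≈ 0.7619, so fraction remaining f = (1/2)^(16/21) ≈ 0.5897.
At steady state, accumulation factor R = 1/(1 − e^(−kτ)) ≈ 2.4372.
Each bolus raises the concentration by D/Vd = 1876/170 ≈ 11.035 mcg/mL.
Steady-state peak Cmax,ss = C₀·R ≈ 11.035 × 2.4372 ≈ 26.895 mcg/mL.
One interval later, Cmin,ss = Cmax,ss·e^(−kτ) ≈ 26.895 × 0.5897 ≈ 15.860 mcg/mL.
Trough 15.9 mcg/mL vs MEC 8 mcg/mL: adequate.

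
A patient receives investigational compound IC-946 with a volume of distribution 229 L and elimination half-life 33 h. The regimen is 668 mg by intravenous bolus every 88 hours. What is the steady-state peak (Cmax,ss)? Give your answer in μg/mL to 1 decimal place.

Over one 88-h interval, 88/33 ≈ 2.6667 half-lives elapse, leaving f ≈ 0.1575 of each dose.
At steady state, accumulation factor R = 1/(1 − e^(−kτ)) ≈ 1.1869.
Each bolus raises the concentration by D/Vd = 668/229 ≈ 2.917 μg/mL.
Cmax,ss = C₀/(1 − f) ≈ 2.917/0.8425 ≈ 3.462 μg/mL.

3.5 μg/mL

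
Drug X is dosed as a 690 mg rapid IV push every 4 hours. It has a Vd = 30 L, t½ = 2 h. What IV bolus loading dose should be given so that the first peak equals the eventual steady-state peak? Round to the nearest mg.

920 mg

f = (1/2)^(4/2) ≈ 0.250000; accumulation ratio R = 1/(1−f) ≈ 1.33333.
Loading dose to hit Cmax,ss on first dose: D_load = D_maint·R ≈ 690 × 1.33333 ≈ 920.00 mg.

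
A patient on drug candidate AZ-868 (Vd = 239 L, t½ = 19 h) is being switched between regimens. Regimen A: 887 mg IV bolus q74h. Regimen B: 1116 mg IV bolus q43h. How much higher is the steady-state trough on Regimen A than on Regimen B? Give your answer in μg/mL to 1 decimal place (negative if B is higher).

-1.0 μg/mL

Regimen A: f = (1/2)^(74/19) ≈ 0.0672; Cmin,ss = (887/239)·f/(1−f) ≈ 0.267 μg/mL.
Regimen B: f = (1/2)^(43/19) ≈ 0.2083; Cmin,ss = (1116/239)·f/(1−f) ≈ 1.229 μg/mL.
Difference ≈ 0.267 − 1.229 ≈ -0.962 μg/mL.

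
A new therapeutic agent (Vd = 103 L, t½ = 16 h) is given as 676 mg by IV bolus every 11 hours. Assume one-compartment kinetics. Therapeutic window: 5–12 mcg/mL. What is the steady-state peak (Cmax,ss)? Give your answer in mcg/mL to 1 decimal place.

17.3 mcg/mL

τ/t½ = 11/16 ≈ 0.6875, so fraction remaining f = (1/2)^(11/16) ≈ 0.6209.
Accumulation ratio R = 1/(1 − f) ≈ 1/0.3791 ≈ 2.6378.
Each bolus raises the concentration by D/Vd = 676/103 ≈ 6.563 mcg/mL.
Steady-state peak Cmax,ss = C₀·R ≈ 6.563 × 2.6378 ≈ 17.312 mcg/mL.
Peak 17.3 mcg/mL vs MTC 12 mcg/mL: exceeds toxic threshold.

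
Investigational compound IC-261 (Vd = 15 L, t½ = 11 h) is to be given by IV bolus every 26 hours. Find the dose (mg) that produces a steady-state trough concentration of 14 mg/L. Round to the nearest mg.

871 mg

τ/t½ = 26/11 ≈ 2.3636, so f = (1/2)^(26/11) ≈ 0.194301.
Cmin,ss = (D/Vd)·f/(1−f), so D = Cmin,ss·Vd·(1−f)/f.
D = 14 × 15 × (1−f)/f ≈ 14 × 15 × 4.14665 ≈ 870.80 mg.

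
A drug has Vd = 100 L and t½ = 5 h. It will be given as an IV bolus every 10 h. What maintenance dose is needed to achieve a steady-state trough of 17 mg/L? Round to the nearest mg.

τ/t½ = 10/5 ≈ 2, so f = (1/2)^(10/5) ≈ 0.250000.
Cmin,ss = (D/Vd)·f/(1−f), so D = Cmin,ss·Vd·(1−f)/f.
D = 17 × 100 × (1−f)/f ≈ 17 × 100 × 3.00000 ≈ 5100.00 mg.

5100 mg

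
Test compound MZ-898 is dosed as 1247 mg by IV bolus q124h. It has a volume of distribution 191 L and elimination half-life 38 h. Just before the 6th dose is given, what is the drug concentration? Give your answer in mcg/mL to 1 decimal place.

0.8 mcg/mL

f = (1/2)^(τ/t½) = (1/2)^(124/38) ≈ 0.1042.
C₀ = D/Vd = 1247/191 ≈ 6.529 mcg/mL.
Before the 6th dose, 5 doses have been given. Superposition: Cmin = C₀·(f + f² + … + f^5).
≈ 6.529 × (0.1042 + 0.0109 + 0.0011 + 0.0001 + 0.0000) ≈ 6.529 × 0.1163 ≈ 0.759 mcg/mL.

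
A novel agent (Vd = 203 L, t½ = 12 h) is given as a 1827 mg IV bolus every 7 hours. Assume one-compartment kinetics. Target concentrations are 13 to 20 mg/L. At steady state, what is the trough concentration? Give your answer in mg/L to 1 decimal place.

τ/t½ = 7/12 ≈ 0.58333, so fraction remaining f = (1/2)^(7/12) ≈ 0.6674.
Single-dose peak C₀ = D/Vd = 1827/203 ≈ 9.000 mg/L.
Steady-state trough Cmin,ss = C₀·f/(1−f) ≈ 9.000 × 0.6674/0.3326 ≈ 18.060 mg/L.
Trough 18.1 mg/L vs MEC 13 mg/L: adequate.

18.1 mg/L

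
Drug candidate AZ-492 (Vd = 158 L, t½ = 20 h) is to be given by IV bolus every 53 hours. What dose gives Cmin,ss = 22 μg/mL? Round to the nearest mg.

18342 mg

τ/t½ = 53/20 ≈ 2.65, so f = (1/2)^(53/20) ≈ 0.159320.
Cmin,ss = (D/Vd)·f/(1−f), so D = Cmin,ss·Vd·(1−f)/f.
D = 22 × 158 × (1−f)/f ≈ 22 × 158 × 5.27668 ≈ 18341.74 mg.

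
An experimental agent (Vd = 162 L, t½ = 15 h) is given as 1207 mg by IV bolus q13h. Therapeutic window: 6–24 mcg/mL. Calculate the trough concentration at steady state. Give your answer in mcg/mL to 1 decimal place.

τ/t½ = 13/15 ≈ 0.86667, so fraction remaining f = (1/2)^(13/15) ≈ 0.5484.
Single-dose peak C₀ = D/Vd = 1207/162 ≈ 7.451 mcg/mL.
Steady-state trough Cmin,ss = C₀·f/(1−f) ≈ 7.451 × 0.5484/0.4516 ≈ 9.048 mcg/mL.
Trough 9.0 mcg/mL vs MEC 6 mcg/mL: adequate.

9.0 mcg/mL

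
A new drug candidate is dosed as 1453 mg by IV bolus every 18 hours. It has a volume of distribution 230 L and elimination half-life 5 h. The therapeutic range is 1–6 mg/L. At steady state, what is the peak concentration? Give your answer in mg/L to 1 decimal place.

k = ln2/t½ = ln2/5 ≈ 0.138629 h⁻¹; fraction remaining f = e^(−kτ) = e^(−0.138629×18) ≈ 0.0825.
At steady state, accumulation factor R = 1/(1 − e^(−kτ)) ≈ 1.0899.
Each bolus raises the concentration by D/Vd = 1453/230 ≈ 6.317 mg/L.
Cmax,ss = C₀/(1 − f) ≈ 6.317/0.9175 ≈ 6.885 mg/L.
Peak 6.9 mg/L vs MTC 6 mg/L: exceeds toxic threshold.

6.9 mg/L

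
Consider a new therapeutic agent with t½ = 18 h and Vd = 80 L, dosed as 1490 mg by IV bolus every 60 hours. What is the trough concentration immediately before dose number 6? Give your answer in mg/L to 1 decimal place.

2.1 mg/L

f = (1/2)^(τ/t½) = (1/2)^(60/18) ≈ 0.0992.
C₀ = D/Vd = 1490/80 ≈ 18.625 mg/L.
Before the 6th dose, 5 doses have been given. Superposition: Cmin = C₀·(f + f² + … + f^5).
≈ 18.625 × (0.0992 + 0.0098 + 0.0010 + 0.0001 + 0.0000) ≈ 18.625 × 0.1101 ≈ 2.051 mg/L.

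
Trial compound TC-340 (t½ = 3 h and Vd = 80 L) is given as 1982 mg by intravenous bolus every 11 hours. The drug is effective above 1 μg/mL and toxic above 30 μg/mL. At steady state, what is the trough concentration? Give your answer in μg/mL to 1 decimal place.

Over one 11-h interval, 11/3 ≈ 3.6667 half-lives elapse, leaving f ≈ 0.0787 of each dose.
At steady state, accumulation factor R = 1/(1 − e^(−kτ)) ≈ 1.0854.
Each bolus raises the concentration by D/Vd = 1982/80 ≈ 24.775 μg/mL.
Steady-state peak Cmax,ss = C₀·R ≈ 24.775 × 1.0854 ≈ 26.891 μg/mL.
One interval later, Cmin,ss = Cmax,ss·e^(−kτ) ≈ 26.891 × 0.0787 ≈ 2.116 μg/mL.
Trough 2.1 μg/mL vs MEC 1 μg/mL: adequate.

2.1 μg/mL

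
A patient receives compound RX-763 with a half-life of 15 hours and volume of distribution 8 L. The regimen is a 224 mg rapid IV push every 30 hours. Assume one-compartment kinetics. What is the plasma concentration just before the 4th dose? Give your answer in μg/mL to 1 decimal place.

f = (1/2)^(τ/t½) = (1/2)^(30/15) ≈ 0.2500.
C₀ = D/Vd = 224/8 ≈ 28.000 μg/mL.
Before the 4th dose, 3 doses have been given. Superposition: Cmin = C₀·(f + f² + … + f^3).
≈ 28.000 × (0.2500 + 0.0625 + 0.0156) ≈ 28.000 × 0.3281 ≈ 9.187 μg/mL.

9.2 μg/mL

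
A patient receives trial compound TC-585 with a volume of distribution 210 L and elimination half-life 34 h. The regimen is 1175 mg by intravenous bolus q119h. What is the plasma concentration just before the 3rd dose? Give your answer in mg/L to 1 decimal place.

f = (1/2)^(τ/t½) = (1/2)^(119/34) ≈ 0.0884.
C₀ = D/Vd = 1175/210 ≈ 5.595 mg/L.
Before the 3rd dose, 2 doses have been given. Superposition: Cmin = C₀·(f + f²).
≈ 5.595 × (0.0884 + 0.0078) ≈ 5.595 × 0.0962 ≈ 0.538 mg/L.

0.5 mg/L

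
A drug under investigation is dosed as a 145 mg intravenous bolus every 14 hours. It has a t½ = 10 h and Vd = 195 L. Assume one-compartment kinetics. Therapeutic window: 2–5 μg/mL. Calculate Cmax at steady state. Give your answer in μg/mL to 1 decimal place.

1.2 μg/mL

τ/t½ = 14/10 ≈ 1.4, so fraction remaining f = (1/2)^(14/10) ≈ 0.3789.
At steady state, accumulation factor R = 1/(1 − e^(−kτ)) ≈ 1.6100.
Single-dose peak C₀ = D/Vd = 145/195 ≈ 0.744 μg/mL.
Steady-state peak Cmax,ss = C₀·R ≈ 0.744 × 1.6100 ≈ 1.198 μg/mL.
Peak 1.2 μg/mL vs MTC 5 μg/mL: below toxic threshold.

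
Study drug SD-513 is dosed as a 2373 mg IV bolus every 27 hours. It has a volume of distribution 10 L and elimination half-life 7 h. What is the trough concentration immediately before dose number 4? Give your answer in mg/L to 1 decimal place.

f = (1/2)^(τ/t½) = (1/2)^(27/7) ≈ 0.0690.
C₀ = D/Vd = 2373/10 ≈ 237.300 mg/L.
Before the 4th dose, 3 doses have been given. Superposition: Cmin = C₀·(f + f² + … + f^3).
≈ 237.300 × (0.0690 + 0.0048 + 0.0003) ≈ 237.300 × 0.0741 ≈ 17.584 mg/L.

17.6 mg/L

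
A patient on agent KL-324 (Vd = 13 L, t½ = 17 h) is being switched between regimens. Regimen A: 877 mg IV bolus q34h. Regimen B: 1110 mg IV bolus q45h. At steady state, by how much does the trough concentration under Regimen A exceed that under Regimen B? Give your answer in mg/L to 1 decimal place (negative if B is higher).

Regimen A: f = (1/2)^(34/17) ≈ 0.2500; Cmin,ss = (877/13)·f/(1−f) ≈ 22.487 mg/L.
Regimen B: f = (1/2)^(45/17) ≈ 0.1596; Cmin,ss = (1110/13)·f/(1−f) ≈ 16.215 mg/L.
Difference ≈ 22.487 − 16.215 ≈ 6.272 mg/L.

6.3 mg/L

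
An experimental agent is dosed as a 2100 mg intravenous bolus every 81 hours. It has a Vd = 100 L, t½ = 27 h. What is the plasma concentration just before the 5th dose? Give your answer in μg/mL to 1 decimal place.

3.0 μg/mL

f = (1/2)^(τ/t½) = (1/2)^(81/27) ≈ 0.1250.
C₀ = D/Vd = 2100/100 ≈ 21.000 μg/mL.
Before the 5th dose, 4 doses have been given. Superposition: Cmin = C₀·(f + f² + … + f^4).
≈ 21.000 × (0.1250 + 0.0156 + 0.0020 + 0.0002) ≈ 21.000 × 0.1428 ≈ 2.999 μg/mL.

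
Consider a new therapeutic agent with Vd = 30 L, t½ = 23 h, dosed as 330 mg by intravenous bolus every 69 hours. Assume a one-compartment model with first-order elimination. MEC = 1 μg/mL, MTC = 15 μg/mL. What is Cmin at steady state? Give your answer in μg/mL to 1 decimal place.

1.6 μg/mL

The dosing interval is 3 half-lives, so f = 2^(−3) = 0.125.
At steady state, R = 1/(1 − 0.125) = 8/7.
Single-dose peak C₀ = D/Vd = 330/30 = 11 μg/mL.
Steady-state peak Cmax,ss = C₀·R = 11 × 8/7 ≈ 12.571 μg/mL.
Steady-state trough Cmin,ss = Cmax,ss·f ≈ 12.571 × 0.125 ≈ 1.571 μg/mL.
Trough 1.6 μg/mL vs MEC 1 μg/mL: adequate.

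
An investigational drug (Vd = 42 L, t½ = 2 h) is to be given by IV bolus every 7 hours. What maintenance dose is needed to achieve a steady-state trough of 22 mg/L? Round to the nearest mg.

9530 mg

τ/t½ = 7/2 ≈ 3.5, so f = (1/2)^(7/2) ≈ 0.088388.
Cmin,ss = (D/Vd)·f/(1−f), so D = Cmin,ss·Vd·(1−f)/f.
D = 22 × 42 × (1−f)/f ≈ 22 × 42 × 10.31375 ≈ 9529.91 mg.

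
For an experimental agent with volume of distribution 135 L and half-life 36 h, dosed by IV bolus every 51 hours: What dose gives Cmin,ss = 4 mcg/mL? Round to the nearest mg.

τ/t½ = 51/36 ≈ 1.4167, so f = (1/2)^(51/36) ≈ 0.374577.
Cmin,ss = (D/Vd)·f/(1−f), so D = Cmin,ss·Vd·(1−f)/f.
D = 4 × 135 × (1−f)/f ≈ 4 × 135 × 1.66968 ≈ 901.63 mg.

902 mg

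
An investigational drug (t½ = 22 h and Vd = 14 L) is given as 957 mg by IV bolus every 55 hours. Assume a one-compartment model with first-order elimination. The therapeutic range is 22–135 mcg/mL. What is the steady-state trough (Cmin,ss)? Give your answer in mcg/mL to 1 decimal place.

14.7 mcg/mL

Over one 55-h interval, 55/22 ≈ 2.5 half-lives elapse, leaving f ≈ 0.1768 of each dose.
At steady state, accumulation factor R = 1/(1 − e^(−kτ)) ≈ 1.2148.
Single-dose peak C₀ = D/Vd = 957/14 ≈ 68.357 mcg/mL.
Cmax,ss = C₀/(1 − f) ≈ 68.357/0.8232 ≈ 83.038 mcg/mL.
Steady-state trough Cmin,ss = Cmax,ss·f ≈ 83.038 × 0.1768 ≈ 14.681 mcg/mL.
Trough 14.7 mcg/mL vs MEC 22 mcg/mL: subtherapeutic.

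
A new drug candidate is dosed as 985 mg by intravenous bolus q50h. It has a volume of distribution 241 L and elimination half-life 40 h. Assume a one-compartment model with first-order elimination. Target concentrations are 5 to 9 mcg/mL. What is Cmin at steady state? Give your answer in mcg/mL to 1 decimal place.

Over one 50-h interval, 50/40 ≈ 1.25 half-lives elapse, leaving f ≈ 0.4204 of each dose.
Single-dose peak C₀ = D/Vd = 985/241 ≈ 4.087 mcg/mL.
Steady-state trough Cmin,ss = C₀·f/(1−f) ≈ 4.087 × 0.4204/0.5796 ≈ 2.964 mcg/mL.
Trough 3.0 mcg/mL vs MEC 5 mcg/mL: subtherapeutic.

3.0 mcg/mL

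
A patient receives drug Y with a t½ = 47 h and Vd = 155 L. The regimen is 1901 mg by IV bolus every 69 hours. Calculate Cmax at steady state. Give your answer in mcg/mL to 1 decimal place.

k = ln2/t½ = ln2/47 ≈ 0.014748 h⁻¹; fraction remaining f = e^(−kτ) = e^(−0.014748×69) ≈ 0.3615.
Accumulation ratio R = 1/(1 − f) ≈ 1/0.6385 ≈ 1.5662.
Single-dose peak C₀ = D/Vd = 1901/155 ≈ 12.265 mcg/mL.
Cmax,ss = C₀/(1 − f) ≈ 12.265/0.6385 ≈ 19.209 mcg/mL.

19.2 mcg/mL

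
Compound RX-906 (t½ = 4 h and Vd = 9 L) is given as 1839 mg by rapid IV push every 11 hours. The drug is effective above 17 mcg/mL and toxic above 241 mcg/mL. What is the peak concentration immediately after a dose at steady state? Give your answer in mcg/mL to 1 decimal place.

240.0 mcg/mL

Over one 11-h interval, 11/4 ≈ 2.75 half-lives elapse, leaving f ≈ 0.1487 of each dose.
At steady state, accumulation factor R = 1/(1 − e^(−kτ)) ≈ 1.1747.
Single-dose peak C₀ = D/Vd = 1839/9 ≈ 204.333 mcg/mL.
Steady-state peak Cmax,ss = C₀·R ≈ 204.333 × 1.1747 ≈ 240.030 mcg/mL.
Peak 240.0 mcg/mL vs MTC 241 mcg/mL: below toxic threshold.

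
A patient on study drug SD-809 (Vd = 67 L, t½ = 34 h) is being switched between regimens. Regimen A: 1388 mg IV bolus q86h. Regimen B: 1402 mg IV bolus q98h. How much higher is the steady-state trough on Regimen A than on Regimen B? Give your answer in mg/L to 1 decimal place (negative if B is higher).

1.1 mg/L

Regimen A: f = (1/2)^(86/34) ≈ 0.1732; Cmin,ss = (1388/67)·f/(1−f) ≈ 4.340 mg/L.
Regimen B: f = (1/2)^(98/34) ≈ 0.1356; Cmin,ss = (1402/67)·f/(1−f) ≈ 3.283 mg/L.
Difference ≈ 4.340 − 3.283 ≈ 1.057 mg/L.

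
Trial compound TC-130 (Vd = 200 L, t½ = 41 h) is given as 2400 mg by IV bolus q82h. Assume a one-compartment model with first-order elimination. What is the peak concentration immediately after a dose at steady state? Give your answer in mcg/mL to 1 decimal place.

16.0 mcg/mL

τ = 82 h = 2 half-lives, so f = (1/2)^2 = 0.25.
Accumulation ratio R = 1/(1 − f) = 1/0.75 = 4/3.
Single-dose peak C₀ = D/Vd = 2400/200 = 12 mcg/mL.
Steady-state peak Cmax,ss = C₀·R = 12 × 4/3 ≈ 16.000 mcg/mL.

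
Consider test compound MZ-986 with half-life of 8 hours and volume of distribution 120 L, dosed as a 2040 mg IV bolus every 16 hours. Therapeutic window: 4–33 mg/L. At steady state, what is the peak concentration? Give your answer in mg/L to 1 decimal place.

22.7 mg/L

τ = 16 h = 2 half-lives, so f = (1/2)^2 = 0.25.
At steady state, R = 1/(1 − 0.25) = 4/3.
Single-dose peak C₀ = D/Vd = 2040/120 = 17 mg/L.
Steady-state peak Cmax,ss = C₀·R = 17 × 4/3 ≈ 22.667 mg/L.
Peak 22.7 mg/L vs MTC 33 mg/L: below toxic threshold.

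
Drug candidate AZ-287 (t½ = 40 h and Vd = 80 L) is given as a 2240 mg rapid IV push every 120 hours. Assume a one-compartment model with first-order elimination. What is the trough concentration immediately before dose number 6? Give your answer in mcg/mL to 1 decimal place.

f = (1/2)^(τ/t½) = (1/2)^(120/40) ≈ 0.1250.
C₀ = D/Vd = 2240/80 ≈ 28.000 mcg/mL.
Before the 6th dose, 5 doses have been given. Superposition: Cmin = C₀·(f + f² + … + f^5).
≈ 28.000 × (0.1250 + 0.0156 + 0.0020 + 0.0002 + 0.0000) ≈ 28.000 × 0.1428 ≈ 3.998 mcg/mL.

4.0 mcg/mL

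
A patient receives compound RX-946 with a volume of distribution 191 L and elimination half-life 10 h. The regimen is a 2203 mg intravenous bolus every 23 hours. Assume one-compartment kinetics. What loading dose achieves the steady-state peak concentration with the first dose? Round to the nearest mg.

2764 mg

f = (1/2)^(23/10) ≈ 0.203063; accumulation ratio R = 1/(1−f) ≈ 1.25480.
Loading dose to hit Cmax,ss on first dose: D_load = D_maint·R ≈ 2203 × 1.25480 ≈ 2764.32 mg.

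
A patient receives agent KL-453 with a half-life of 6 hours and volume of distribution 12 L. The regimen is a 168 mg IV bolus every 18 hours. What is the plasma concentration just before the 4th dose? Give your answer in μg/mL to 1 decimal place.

2.0 μg/mL

f = (1/2)^(τ/t½) = (1/2)^(18/6) ≈ 0.1250.
C₀ = D/Vd = 168/12 ≈ 14.000 μg/mL.
Before the 4th dose, 3 doses have been given. Superposition: Cmin = C₀·(f + f² + … + f^3).
≈ 14.000 × (0.1250 + 0.0156 + 0.0020) ≈ 14.000 × 0.1426 ≈ 1.996 μg/mL.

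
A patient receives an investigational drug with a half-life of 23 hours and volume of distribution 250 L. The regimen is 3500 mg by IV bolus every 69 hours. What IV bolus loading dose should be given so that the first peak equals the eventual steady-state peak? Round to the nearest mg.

f = (1/2)^(69/23) ≈ 0.125000; accumulation ratio R = 1/(1−f) ≈ 1.14286.
Loading dose to hit Cmax,ss on first dose: D_load = D_maint·R ≈ 3500 × 1.14286 ≈ 4000.01 mg.

4000 mg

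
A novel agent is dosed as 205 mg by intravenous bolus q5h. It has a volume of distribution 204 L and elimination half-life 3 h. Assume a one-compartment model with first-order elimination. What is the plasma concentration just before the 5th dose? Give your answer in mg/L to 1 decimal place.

0.5 mg/L

f = (1/2)^(τ/t½) = (1/2)^(5/3) ≈ 0.3150.
C₀ = D/Vd = 205/204 ≈ 1.005 mg/L.
Before the 5th dose, 4 doses have been given. Superposition: Cmin = C₀·(f + f² + … + f^4).
≈ 1.005 × (0.3150 + 0.0992 + 0.0313 + 0.0098) ≈ 1.005 × 0.4553 ≈ 0.458 mg/L.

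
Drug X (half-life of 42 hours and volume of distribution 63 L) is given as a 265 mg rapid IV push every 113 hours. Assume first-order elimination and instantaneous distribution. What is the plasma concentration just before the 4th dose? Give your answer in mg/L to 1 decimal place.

0.8 mg/L

f = (1/2)^(τ/t½) = (1/2)^(113/42) ≈ 0.1549.
C₀ = D/Vd = 265/63 ≈ 4.206 mg/L.
Before the 4th dose, 3 doses have been given. Superposition: Cmin = C₀·(f + f² + … + f^3).
≈ 4.206 × (0.1549 + 0.0240 + 0.0037) ≈ 4.206 × 0.1826 ≈ 0.768 mg/L.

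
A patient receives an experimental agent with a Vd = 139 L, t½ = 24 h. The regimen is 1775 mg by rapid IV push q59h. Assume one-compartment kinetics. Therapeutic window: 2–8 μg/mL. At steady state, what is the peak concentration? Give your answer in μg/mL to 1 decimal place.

Over one 59-h interval, 59/24 ≈ 2.4583 half-lives elapse, leaving f ≈ 0.1820 of each dose.
At steady state, accumulation factor R = 1/(1 − e^(−kτ)) ≈ 1.2225.
Each bolus raises the concentration by D/Vd = 1775/139 ≈ 12.770 μg/mL.
Steady-state peak Cmax,ss = C₀·R ≈ 12.770 × 1.2225 ≈ 15.611 μg/mL.
Peak 15.6 μg/mL vs MTC 8 μg/mL: exceeds toxic threshold.

15.6 μg/mL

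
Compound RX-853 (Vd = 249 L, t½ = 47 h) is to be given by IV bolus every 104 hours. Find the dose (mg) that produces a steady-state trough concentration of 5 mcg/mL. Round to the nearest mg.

4526 mg

τ/t½ = 104/47 ≈ 2.2128, so f = (1/2)^(104/47) ≈ 0.215720.
Cmin,ss = (D/Vd)·f/(1−f), so D = Cmin,ss·Vd·(1−f)/f.
D = 5 × 249 × (1−f)/f ≈ 5 × 249 × 3.63564 ≈ 4526.37 mg.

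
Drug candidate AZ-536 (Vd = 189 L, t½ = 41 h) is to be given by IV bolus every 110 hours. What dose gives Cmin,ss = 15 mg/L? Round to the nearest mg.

τ/t½ = 110/41 ≈ 2.6829, so f = (1/2)^(110/41) ≈ 0.155725.
Cmin,ss = (D/Vd)·f/(1−f), so D = Cmin,ss·Vd·(1−f)/f.
D = 15 × 189 × (1−f)/f ≈ 15 × 189 × 5.42158 ≈ 15370.18 mg.

15370 mg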